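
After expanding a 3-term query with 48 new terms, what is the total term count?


Original terms: 3
Expansion terms: 48
Total = 3 + 48 = 51

51


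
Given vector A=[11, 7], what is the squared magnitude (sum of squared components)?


|A|^2 = sum of squared components
A[0]^2 = 11^2 = 121
A[1]^2 = 7^2 = 49
Sum = 121 + 49 = 170

170


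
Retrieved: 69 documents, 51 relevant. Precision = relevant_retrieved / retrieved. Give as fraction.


Precision = relevant_retrieved / total_retrieved
= 51 / 69
= 51 / (51 + 18)
= 17/23

17/23


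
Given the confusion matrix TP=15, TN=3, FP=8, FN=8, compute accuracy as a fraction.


Accuracy = (TP + TN) / (TP + TN + FP + FN)
TP + TN = 15 + 3 = 18
Total = 15 + 3 + 8 + 8 = 34
Accuracy = 18 / 34 = 9/17

9/17


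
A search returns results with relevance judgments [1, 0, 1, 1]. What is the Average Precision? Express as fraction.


Computing P@k for each relevant position:
Position 1: relevant, P@1 = 1/1 = 1
Position 2: not relevant
Position 3: relevant, P@3 = 2/3 = 2/3
Position 4: relevant, P@4 = 3/4 = 3/4
Sum of P@k = 1 + 2/3 + 3/4 = 29/12
AP = 29/12 / 3 = 29/36

29/36


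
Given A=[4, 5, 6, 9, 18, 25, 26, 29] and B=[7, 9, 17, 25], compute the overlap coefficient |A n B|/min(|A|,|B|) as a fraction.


A intersect B = [9, 25]
|A intersect B| = 2
min(|A|, |B|) = min(8, 4) = 4
Overlap = 2 / 4 = 1/2

1/2


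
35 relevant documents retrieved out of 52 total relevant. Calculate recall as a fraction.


Recall = retrieved_relevant / total_relevant
= 35 / 52
= 35 / (35 + 17)
= 35/52

35/52


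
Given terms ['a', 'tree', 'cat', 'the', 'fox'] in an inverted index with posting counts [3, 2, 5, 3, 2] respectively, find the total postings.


Summing posting list sizes:
'a': 3 postings
'tree': 2 postings
'cat': 5 postings
'the': 3 postings
'fox': 2 postings
Total = 3 + 2 + 5 + 3 + 2 = 15

15


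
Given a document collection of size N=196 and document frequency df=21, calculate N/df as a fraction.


IDF ratio = N / df
= 196 / 21
= 28/3

28/3


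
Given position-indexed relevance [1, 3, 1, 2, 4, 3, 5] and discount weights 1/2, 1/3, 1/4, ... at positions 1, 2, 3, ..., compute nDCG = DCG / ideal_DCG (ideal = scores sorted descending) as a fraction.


Position discount weights w_i = 1/(i+1) for i=1..7:
Weights = [1/2, 1/3, 1/4, 1/5, 1/6, 1/7, 1/8]
Actual relevance: [1, 3, 1, 2, 4, 3, 5]
DCG = 1/2 + 3/3 + 1/4 + 2/5 + 4/6 + 3/7 + 5/8 = 3251/840
Ideal relevance (sorted desc): [5, 4, 3, 3, 2, 1, 1]
Ideal DCG = 5/2 + 4/3 + 3/4 + 3/5 + 2/6 + 1/7 + 1/8 = 4859/840
nDCG = DCG / ideal_DCG = 3251/840 / 4859/840 = 3251/4859

3251/4859


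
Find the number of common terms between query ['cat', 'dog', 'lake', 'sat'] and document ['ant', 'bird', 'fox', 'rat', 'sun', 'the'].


Query terms: ['cat', 'dog', 'lake', 'sat']
Document terms: ['ant', 'bird', 'fox', 'rat', 'sun', 'the']
Common terms: []
Overlap count = 0

0


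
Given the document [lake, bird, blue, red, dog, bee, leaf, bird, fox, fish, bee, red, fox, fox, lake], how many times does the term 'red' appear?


Document has 15 words
Scanning for 'red':
Found at positions: [3, 11]
Count = 2

2


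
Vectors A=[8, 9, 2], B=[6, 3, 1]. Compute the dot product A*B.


Dot product = sum of element-wise products
A[0]*B[0] = 8*6 = 48
A[1]*B[1] = 9*3 = 27
A[2]*B[2] = 2*1 = 2
Sum = 48 + 27 + 2 = 77

77


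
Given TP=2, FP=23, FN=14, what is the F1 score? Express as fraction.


F1 = 2 * P * R / (P + R)
P = TP/(TP+FP) = 2/25 = 2/25
R = TP/(TP+FN) = 2/16 = 1/8
2 * P * R = 2 * 2/25 * 1/8 = 1/50
P + R = 2/25 + 1/8 = 41/200
F1 = 1/50 / 41/200 = 4/41

4/41


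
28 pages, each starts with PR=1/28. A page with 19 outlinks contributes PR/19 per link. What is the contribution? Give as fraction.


Initial PR = 1/28 = 1/28
Outlinks = 19
Contribution per link = PR / outlinks
= 1/28 / 19
= 1/532

1/532


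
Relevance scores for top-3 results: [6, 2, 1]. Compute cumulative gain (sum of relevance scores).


Cumulative Gain = sum of relevance scores
Position 1: rel=6, running sum=6
Position 2: rel=2, running sum=8
Position 3: rel=1, running sum=9
CG = 9

9


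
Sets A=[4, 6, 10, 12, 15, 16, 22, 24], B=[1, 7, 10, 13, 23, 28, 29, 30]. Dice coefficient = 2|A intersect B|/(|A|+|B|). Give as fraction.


A intersect B = [10]
|A intersect B| = 1
|A| = 8, |B| = 8
Dice = 2*1 / (8+8)
= 2 / 16 = 1/8

1/8


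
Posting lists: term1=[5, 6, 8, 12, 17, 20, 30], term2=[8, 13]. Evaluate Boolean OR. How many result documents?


Boolean OR: find union of posting lists
term1 docs: [5, 6, 8, 12, 17, 20, 30]
term2 docs: [8, 13]
Union: [5, 6, 8, 12, 13, 17, 20, 30]
|union| = 8

8


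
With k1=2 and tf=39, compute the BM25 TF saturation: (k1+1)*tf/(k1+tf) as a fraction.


BM25 TF component = (k1+1)*tf / (k1+tf)
k1 = 2, tf = 39
Numerator = (2+1)*39 = 117
Denominator = 2 + 39 = 41
= 117/41 = 117/41

117/41


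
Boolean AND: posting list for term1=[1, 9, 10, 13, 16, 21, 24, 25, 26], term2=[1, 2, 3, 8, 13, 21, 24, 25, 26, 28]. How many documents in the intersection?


Boolean AND: find intersection of posting lists
term1 docs: [1, 9, 10, 13, 16, 21, 24, 25, 26]
term2 docs: [1, 2, 3, 8, 13, 21, 24, 25, 26, 28]
Intersection: [1, 13, 21, 24, 25, 26]
|intersection| = 6

6


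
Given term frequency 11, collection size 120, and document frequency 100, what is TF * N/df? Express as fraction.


TF * (N/df)
= 11 * (120/100)
= 11 * 6/5
= 66/5

66/5


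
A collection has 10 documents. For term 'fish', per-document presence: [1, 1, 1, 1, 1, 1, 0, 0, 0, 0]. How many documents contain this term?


Checking each document for 'fish':
Doc 1: present
Doc 2: present
Doc 3: present
Doc 4: present
Doc 5: present
Doc 6: present
Doc 7: absent
Doc 8: absent
Doc 9: absent
Doc 10: absent
df = sum of presences = 1 + 1 + 1 + 1 + 1 + 1 + 0 + 0 + 0 + 0 = 6

6


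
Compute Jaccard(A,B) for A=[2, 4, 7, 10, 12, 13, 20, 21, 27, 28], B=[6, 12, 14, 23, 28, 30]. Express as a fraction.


A intersect B = [12, 28]
|A intersect B| = 2
A union B = [2, 4, 6, 7, 10, 12, 13, 14, 20, 21, 23, 27, 28, 30]
|A union B| = 14
Jaccard = 2/14 = 1/7

1/7


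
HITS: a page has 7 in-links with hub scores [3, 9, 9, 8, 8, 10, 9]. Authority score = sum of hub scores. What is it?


Authority = sum of hub scores of in-linkers
In-link 1: hub score = 3
In-link 2: hub score = 9
In-link 3: hub score = 9
In-link 4: hub score = 8
In-link 5: hub score = 8
In-link 6: hub score = 10
In-link 7: hub score = 9
Authority = 3 + 9 + 9 + 8 + 8 + 10 + 9 = 56

56


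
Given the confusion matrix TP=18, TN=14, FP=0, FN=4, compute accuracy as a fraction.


Accuracy = (TP + TN) / (TP + TN + FP + FN)
TP + TN = 18 + 14 = 32
Total = 18 + 14 + 0 + 4 = 36
Accuracy = 32 / 36 = 8/9

8/9


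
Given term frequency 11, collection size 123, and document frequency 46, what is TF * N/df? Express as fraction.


TF * (N/df)
= 11 * (123/46)
= 11 * 123/46
= 1353/46

1353/46


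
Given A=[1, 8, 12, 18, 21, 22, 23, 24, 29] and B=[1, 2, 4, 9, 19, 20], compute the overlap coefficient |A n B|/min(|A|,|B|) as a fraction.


A intersect B = [1]
|A intersect B| = 1
min(|A|, |B|) = min(9, 6) = 6
Overlap = 1 / 6 = 1/6

1/6


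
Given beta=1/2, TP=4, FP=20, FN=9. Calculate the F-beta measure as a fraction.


P = TP/(TP+FP) = 4/24 = 1/6
R = TP/(TP+FN) = 4/13 = 4/13
beta^2 = 1/2^2 = 1/4
(1 + beta^2) = 5/4
Numerator = (1+beta^2)*P*R = 5/78
Denominator = beta^2*P + R = 1/24 + 4/13 = 109/312
F_beta = 20/109

20/109


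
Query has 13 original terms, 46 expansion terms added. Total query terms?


Original terms: 13
Expansion terms: 46
Total = 13 + 46 = 59

59


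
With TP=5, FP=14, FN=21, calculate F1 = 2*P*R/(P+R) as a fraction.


F1 = 2 * P * R / (P + R)
P = TP/(TP+FP) = 5/19 = 5/19
R = TP/(TP+FN) = 5/26 = 5/26
2 * P * R = 2 * 5/19 * 5/26 = 25/247
P + R = 5/19 + 5/26 = 225/494
F1 = 25/247 / 225/494 = 2/9

2/9


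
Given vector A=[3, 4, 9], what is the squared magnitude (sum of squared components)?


|A|^2 = sum of squared components
A[0]^2 = 3^2 = 9
A[1]^2 = 4^2 = 16
A[2]^2 = 9^2 = 81
Sum = 9 + 16 + 81 = 106

106


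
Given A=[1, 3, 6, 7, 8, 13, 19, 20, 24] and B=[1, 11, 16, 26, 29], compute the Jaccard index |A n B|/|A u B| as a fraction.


A intersect B = [1]
|A intersect B| = 1
A union B = [1, 3, 6, 7, 8, 11, 13, 16, 19, 20, 24, 26, 29]
|A union B| = 13
Jaccard = 1/13 = 1/13

1/13


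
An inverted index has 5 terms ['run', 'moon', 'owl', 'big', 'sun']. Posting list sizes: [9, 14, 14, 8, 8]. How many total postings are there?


Summing posting list sizes:
'run': 9 postings
'moon': 14 postings
'owl': 14 postings
'big': 8 postings
'sun': 8 postings
Total = 9 + 14 + 14 + 8 + 8 = 53

53


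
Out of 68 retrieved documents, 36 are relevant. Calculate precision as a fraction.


Precision = relevant_retrieved / total_retrieved
= 36 / 68
= 36 / (36 + 32)
= 9/17

9/17


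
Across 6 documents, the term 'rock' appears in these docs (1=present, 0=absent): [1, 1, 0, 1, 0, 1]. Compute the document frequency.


Checking each document for 'rock':
Doc 1: present
Doc 2: present
Doc 3: absent
Doc 4: present
Doc 5: absent
Doc 6: present
df = sum of presences = 1 + 1 + 0 + 1 + 0 + 1 = 4

4


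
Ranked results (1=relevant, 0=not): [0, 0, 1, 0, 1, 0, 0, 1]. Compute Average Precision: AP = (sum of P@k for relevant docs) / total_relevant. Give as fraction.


Computing P@k for each relevant position:
Position 1: not relevant
Position 2: not relevant
Position 3: relevant, P@3 = 1/3 = 1/3
Position 4: not relevant
Position 5: relevant, P@5 = 2/5 = 2/5
Position 6: not relevant
Position 7: not relevant
Position 8: relevant, P@8 = 3/8 = 3/8
Sum of P@k = 1/3 + 2/5 + 3/8 = 133/120
AP = 133/120 / 3 = 133/360

133/360


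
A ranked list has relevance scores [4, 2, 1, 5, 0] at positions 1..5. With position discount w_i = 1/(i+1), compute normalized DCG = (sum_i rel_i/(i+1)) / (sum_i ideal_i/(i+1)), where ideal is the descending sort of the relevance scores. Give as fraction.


Position discount weights w_i = 1/(i+1) for i=1..5:
Weights = [1/2, 1/3, 1/4, 1/5, 1/6]
Actual relevance: [4, 2, 1, 5, 0]
DCG = 4/2 + 2/3 + 1/4 + 5/5 + 0/6 = 47/12
Ideal relevance (sorted desc): [5, 4, 2, 1, 0]
Ideal DCG = 5/2 + 4/3 + 2/4 + 1/5 + 0/6 = 68/15
nDCG = DCG / ideal_DCG = 47/12 / 68/15 = 235/272

235/272


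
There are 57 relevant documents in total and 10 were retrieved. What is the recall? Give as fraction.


Recall = retrieved_relevant / total_relevant
= 10 / 57
= 10 / (10 + 47)
= 10/57

10/57


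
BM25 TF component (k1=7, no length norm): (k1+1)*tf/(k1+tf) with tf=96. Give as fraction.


BM25 TF component = (k1+1)*tf / (k1+tf)
k1 = 7, tf = 96
Numerator = (7+1)*96 = 768
Denominator = 7 + 96 = 103
= 768/103 = 768/103

768/103


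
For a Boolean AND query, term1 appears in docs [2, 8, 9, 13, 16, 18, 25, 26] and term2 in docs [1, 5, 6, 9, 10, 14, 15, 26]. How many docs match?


Boolean AND: find intersection of posting lists
term1 docs: [2, 8, 9, 13, 16, 18, 25, 26]
term2 docs: [1, 5, 6, 9, 10, 14, 15, 26]
Intersection: [9, 26]
|intersection| = 2

2


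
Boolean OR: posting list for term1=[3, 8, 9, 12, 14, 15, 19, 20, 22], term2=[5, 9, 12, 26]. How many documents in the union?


Boolean OR: find union of posting lists
term1 docs: [3, 8, 9, 12, 14, 15, 19, 20, 22]
term2 docs: [5, 9, 12, 26]
Union: [3, 5, 8, 9, 12, 14, 15, 19, 20, 22, 26]
|union| = 11

11


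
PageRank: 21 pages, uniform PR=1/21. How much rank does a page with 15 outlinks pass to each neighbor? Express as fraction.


Initial PR = 1/21 = 1/21
Outlinks = 15
Contribution per link = PR / outlinks
= 1/21 / 15
= 1/315

1/315


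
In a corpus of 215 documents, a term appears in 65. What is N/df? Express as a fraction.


IDF ratio = N / df
= 215 / 65
= 43/13

43/13


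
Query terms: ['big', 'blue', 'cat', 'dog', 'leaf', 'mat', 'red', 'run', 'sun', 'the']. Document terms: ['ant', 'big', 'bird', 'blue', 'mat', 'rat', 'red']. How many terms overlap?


Query terms: ['big', 'blue', 'cat', 'dog', 'leaf', 'mat', 'red', 'run', 'sun', 'the']
Document terms: ['ant', 'big', 'bird', 'blue', 'mat', 'rat', 'red']
Common terms: ['big', 'blue', 'mat', 'red']
Overlap count = 4

4


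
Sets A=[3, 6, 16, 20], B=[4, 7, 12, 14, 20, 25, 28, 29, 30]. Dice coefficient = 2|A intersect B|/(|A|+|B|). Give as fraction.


A intersect B = [20]
|A intersect B| = 1
|A| = 4, |B| = 9
Dice = 2*1 / (4+9)
= 2 / 13 = 2/13

2/13


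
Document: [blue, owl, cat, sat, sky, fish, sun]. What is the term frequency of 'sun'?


Document has 7 words
Scanning for 'sun':
Found at positions: [6]
Count = 1

1


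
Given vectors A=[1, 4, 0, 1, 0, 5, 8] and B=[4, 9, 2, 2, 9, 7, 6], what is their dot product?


Dot product = sum of element-wise products
A[0]*B[0] = 1*4 = 4
A[1]*B[1] = 4*9 = 36
A[2]*B[2] = 0*2 = 0
A[3]*B[3] = 1*2 = 2
A[4]*B[4] = 0*9 = 0
A[5]*B[5] = 5*7 = 35
A[6]*B[6] = 8*6 = 48
Sum = 4 + 36 + 0 + 2 + 0 + 35 + 48 = 125

125


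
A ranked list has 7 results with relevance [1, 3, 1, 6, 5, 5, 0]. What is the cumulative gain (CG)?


Cumulative Gain = sum of relevance scores
Position 1: rel=1, running sum=1
Position 2: rel=3, running sum=4
Position 3: rel=1, running sum=5
Position 4: rel=6, running sum=11
Position 5: rel=5, running sum=16
Position 6: rel=5, running sum=21
Position 7: rel=0, running sum=21
CG = 21

21


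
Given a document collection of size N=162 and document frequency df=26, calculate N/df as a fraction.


IDF ratio = N / df
= 162 / 26
= 81/13

81/13


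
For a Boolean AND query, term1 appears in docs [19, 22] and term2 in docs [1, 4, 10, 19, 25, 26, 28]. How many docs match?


Boolean AND: find intersection of posting lists
term1 docs: [19, 22]
term2 docs: [1, 4, 10, 19, 25, 26, 28]
Intersection: [19]
|intersection| = 1

1


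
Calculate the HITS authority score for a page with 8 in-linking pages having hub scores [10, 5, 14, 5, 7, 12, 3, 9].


Authority = sum of hub scores of in-linkers
In-link 1: hub score = 10
In-link 2: hub score = 5
In-link 3: hub score = 14
In-link 4: hub score = 5
In-link 5: hub score = 7
In-link 6: hub score = 12
In-link 7: hub score = 3
In-link 8: hub score = 9
Authority = 10 + 5 + 14 + 5 + 7 + 12 + 3 + 9 = 65

65


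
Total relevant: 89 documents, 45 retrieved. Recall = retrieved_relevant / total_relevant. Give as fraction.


Recall = retrieved_relevant / total_relevant
= 45 / 89
= 45 / (45 + 44)
= 45/89

45/89


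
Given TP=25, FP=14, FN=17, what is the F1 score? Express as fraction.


F1 = 2 * P * R / (P + R)
P = TP/(TP+FP) = 25/39 = 25/39
R = TP/(TP+FN) = 25/42 = 25/42
2 * P * R = 2 * 25/39 * 25/42 = 625/819
P + R = 25/39 + 25/42 = 225/182
F1 = 625/819 / 225/182 = 50/81

50/81


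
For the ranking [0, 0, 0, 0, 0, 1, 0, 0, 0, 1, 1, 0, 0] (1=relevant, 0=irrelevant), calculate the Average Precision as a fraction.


Computing P@k for each relevant position:
Position 1: not relevant
Position 2: not relevant
Position 3: not relevant
Position 4: not relevant
Position 5: not relevant
Position 6: relevant, P@6 = 1/6 = 1/6
Position 7: not relevant
Position 8: not relevant
Position 9: not relevant
Position 10: relevant, P@10 = 2/10 = 1/5
Position 11: relevant, P@11 = 3/11 = 3/11
Position 12: not relevant
Position 13: not relevant
Sum of P@k = 1/6 + 1/5 + 3/11 = 211/330
AP = 211/330 / 3 = 211/990

211/990


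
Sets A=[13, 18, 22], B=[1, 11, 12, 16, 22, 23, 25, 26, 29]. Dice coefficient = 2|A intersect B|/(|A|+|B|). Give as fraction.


A intersect B = [22]
|A intersect B| = 1
|A| = 3, |B| = 9
Dice = 2*1 / (3+9)
= 2 / 12 = 1/6

1/6


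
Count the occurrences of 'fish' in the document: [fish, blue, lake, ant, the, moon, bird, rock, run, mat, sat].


Document has 11 words
Scanning for 'fish':
Found at positions: [0]
Count = 1

1


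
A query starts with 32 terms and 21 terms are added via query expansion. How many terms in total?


Original terms: 32
Expansion terms: 21
Total = 32 + 21 = 53

53


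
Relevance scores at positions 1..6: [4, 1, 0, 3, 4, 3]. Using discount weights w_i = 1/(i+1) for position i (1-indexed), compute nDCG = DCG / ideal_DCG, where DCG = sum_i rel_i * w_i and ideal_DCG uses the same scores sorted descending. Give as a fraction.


Position discount weights w_i = 1/(i+1) for i=1..6:
Weights = [1/2, 1/3, 1/4, 1/5, 1/6, 1/7]
Actual relevance: [4, 1, 0, 3, 4, 3]
DCG = 4/2 + 1/3 + 0/4 + 3/5 + 4/6 + 3/7 = 141/35
Ideal relevance (sorted desc): [4, 4, 3, 3, 1, 0]
Ideal DCG = 4/2 + 4/3 + 3/4 + 3/5 + 1/6 + 0/7 = 97/20
nDCG = DCG / ideal_DCG = 141/35 / 97/20 = 564/679

564/679


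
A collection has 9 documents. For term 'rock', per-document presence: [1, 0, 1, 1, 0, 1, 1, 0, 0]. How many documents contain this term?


Checking each document for 'rock':
Doc 1: present
Doc 2: absent
Doc 3: present
Doc 4: present
Doc 5: absent
Doc 6: present
Doc 7: present
Doc 8: absent
Doc 9: absent
df = sum of presences = 1 + 0 + 1 + 1 + 0 + 1 + 1 + 0 + 0 = 5

5


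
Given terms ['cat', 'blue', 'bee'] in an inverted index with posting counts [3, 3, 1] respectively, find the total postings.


Summing posting list sizes:
'cat': 3 postings
'blue': 3 postings
'bee': 1 postings
Total = 3 + 3 + 1 = 7

7


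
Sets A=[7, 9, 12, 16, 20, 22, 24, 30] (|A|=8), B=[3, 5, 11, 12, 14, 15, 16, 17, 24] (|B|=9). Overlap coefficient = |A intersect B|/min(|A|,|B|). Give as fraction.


A intersect B = [12, 16, 24]
|A intersect B| = 3
min(|A|, |B|) = min(8, 9) = 8
Overlap = 3 / 8 = 3/8

3/8


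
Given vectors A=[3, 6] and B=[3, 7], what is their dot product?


Dot product = sum of element-wise products
A[0]*B[0] = 3*3 = 9
A[1]*B[1] = 6*7 = 42
Sum = 9 + 42 = 51

51


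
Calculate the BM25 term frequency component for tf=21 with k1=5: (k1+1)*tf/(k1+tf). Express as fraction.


BM25 TF component = (k1+1)*tf / (k1+tf)
k1 = 5, tf = 21
Numerator = (5+1)*21 = 126
Denominator = 5 + 21 = 26
= 126/26 = 63/13

63/13


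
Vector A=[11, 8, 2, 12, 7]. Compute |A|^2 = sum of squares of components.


|A|^2 = sum of squared components
A[0]^2 = 11^2 = 121
A[1]^2 = 8^2 = 64
A[2]^2 = 2^2 = 4
A[3]^2 = 12^2 = 144
A[4]^2 = 7^2 = 49
Sum = 121 + 64 + 4 + 144 + 49 = 382

382


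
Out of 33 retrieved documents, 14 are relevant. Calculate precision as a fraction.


Precision = relevant_retrieved / total_retrieved
= 14 / 33
= 14 / (14 + 19)
= 14/33

14/33


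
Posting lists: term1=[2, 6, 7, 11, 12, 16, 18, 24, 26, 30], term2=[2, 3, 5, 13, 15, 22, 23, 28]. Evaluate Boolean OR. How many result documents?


Boolean OR: find union of posting lists
term1 docs: [2, 6, 7, 11, 12, 16, 18, 24, 26, 30]
term2 docs: [2, 3, 5, 13, 15, 22, 23, 28]
Union: [2, 3, 5, 6, 7, 11, 12, 13, 15, 16, 18, 22, 23, 24, 26, 28, 30]
|union| = 17

17


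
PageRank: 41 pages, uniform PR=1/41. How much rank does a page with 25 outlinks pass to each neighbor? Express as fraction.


Initial PR = 1/41 = 1/41
Outlinks = 25
Contribution per link = PR / outlinks
= 1/41 / 25
= 1/1025

1/1025


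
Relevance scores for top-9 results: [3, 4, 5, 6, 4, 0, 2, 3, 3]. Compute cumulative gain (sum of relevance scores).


Cumulative Gain = sum of relevance scores
Position 1: rel=3, running sum=3
Position 2: rel=4, running sum=7
Position 3: rel=5, running sum=12
Position 4: rel=6, running sum=18
Position 5: rel=4, running sum=22
Position 6: rel=0, running sum=22
Position 7: rel=2, running sum=24
Position 8: rel=3, running sum=27
Position 9: rel=3, running sum=30
CG = 30

30


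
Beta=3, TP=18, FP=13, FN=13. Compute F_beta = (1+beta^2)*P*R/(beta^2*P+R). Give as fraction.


P = TP/(TP+FP) = 18/31 = 18/31
R = TP/(TP+FN) = 18/31 = 18/31
beta^2 = 3^2 = 9
(1 + beta^2) = 10
Numerator = (1+beta^2)*P*R = 3240/961
Denominator = beta^2*P + R = 162/31 + 18/31 = 180/31
F_beta = 18/31

18/31


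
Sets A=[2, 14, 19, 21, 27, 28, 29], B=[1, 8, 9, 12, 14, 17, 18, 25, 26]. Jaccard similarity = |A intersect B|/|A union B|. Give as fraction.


A intersect B = [14]
|A intersect B| = 1
A union B = [1, 2, 8, 9, 12, 14, 17, 18, 19, 21, 25, 26, 27, 28, 29]
|A union B| = 15
Jaccard = 1/15 = 1/15

1/15


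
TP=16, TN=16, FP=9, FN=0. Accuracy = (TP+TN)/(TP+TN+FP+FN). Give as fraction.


Accuracy = (TP + TN) / (TP + TN + FP + FN)
TP + TN = 16 + 16 = 32
Total = 16 + 16 + 9 + 0 = 41
Accuracy = 32 / 41 = 32/41

32/41


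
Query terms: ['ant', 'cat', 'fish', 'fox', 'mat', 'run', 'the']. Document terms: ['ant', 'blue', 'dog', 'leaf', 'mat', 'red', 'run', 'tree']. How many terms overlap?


Query terms: ['ant', 'cat', 'fish', 'fox', 'mat', 'run', 'the']
Document terms: ['ant', 'blue', 'dog', 'leaf', 'mat', 'red', 'run', 'tree']
Common terms: ['ant', 'mat', 'run']
Overlap count = 3

3


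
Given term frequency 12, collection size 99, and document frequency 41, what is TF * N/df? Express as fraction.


TF * (N/df)
= 12 * (99/41)
= 12 * 99/41
= 1188/41

1188/41


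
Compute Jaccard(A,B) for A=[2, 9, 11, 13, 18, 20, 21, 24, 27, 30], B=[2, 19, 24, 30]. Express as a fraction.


A intersect B = [2, 24, 30]
|A intersect B| = 3
A union B = [2, 9, 11, 13, 18, 19, 20, 21, 24, 27, 30]
|A union B| = 11
Jaccard = 3/11 = 3/11

3/11


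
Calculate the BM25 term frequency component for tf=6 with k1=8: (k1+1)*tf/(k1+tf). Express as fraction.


BM25 TF component = (k1+1)*tf / (k1+tf)
k1 = 8, tf = 6
Numerator = (8+1)*6 = 54
Denominator = 8 + 6 = 14
= 54/14 = 27/7

27/7


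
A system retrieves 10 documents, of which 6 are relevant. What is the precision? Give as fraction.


Precision = relevant_retrieved / total_retrieved
= 6 / 10
= 6 / (6 + 4)
= 3/5

3/5


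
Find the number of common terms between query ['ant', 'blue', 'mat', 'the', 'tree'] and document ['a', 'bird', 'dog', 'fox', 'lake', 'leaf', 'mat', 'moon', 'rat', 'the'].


Query terms: ['ant', 'blue', 'mat', 'the', 'tree']
Document terms: ['a', 'bird', 'dog', 'fox', 'lake', 'leaf', 'mat', 'moon', 'rat', 'the']
Common terms: ['mat', 'the']
Overlap count = 2

2


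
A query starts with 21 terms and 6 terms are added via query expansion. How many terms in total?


Original terms: 21
Expansion terms: 6
Total = 21 + 6 = 27

27


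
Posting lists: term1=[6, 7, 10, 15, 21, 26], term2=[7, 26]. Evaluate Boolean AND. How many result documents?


Boolean AND: find intersection of posting lists
term1 docs: [6, 7, 10, 15, 21, 26]
term2 docs: [7, 26]
Intersection: [7, 26]
|intersection| = 2

2


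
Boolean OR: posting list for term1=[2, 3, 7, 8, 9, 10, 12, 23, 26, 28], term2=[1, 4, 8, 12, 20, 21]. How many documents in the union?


Boolean OR: find union of posting lists
term1 docs: [2, 3, 7, 8, 9, 10, 12, 23, 26, 28]
term2 docs: [1, 4, 8, 12, 20, 21]
Union: [1, 2, 3, 4, 7, 8, 9, 10, 12, 20, 21, 23, 26, 28]
|union| = 14

14


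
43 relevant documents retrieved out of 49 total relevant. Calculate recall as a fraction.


Recall = retrieved_relevant / total_relevant
= 43 / 49
= 43 / (43 + 6)
= 43/49

43/49


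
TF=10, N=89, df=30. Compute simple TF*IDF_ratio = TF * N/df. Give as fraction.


TF * (N/df)
= 10 * (89/30)
= 10 * 89/30
= 89/3

89/3


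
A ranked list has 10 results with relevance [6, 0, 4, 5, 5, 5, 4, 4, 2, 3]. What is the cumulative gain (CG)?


Cumulative Gain = sum of relevance scores
Position 1: rel=6, running sum=6
Position 2: rel=0, running sum=6
Position 3: rel=4, running sum=10
Position 4: rel=5, running sum=15
Position 5: rel=5, running sum=20
Position 6: rel=5, running sum=25
Position 7: rel=4, running sum=29
Position 8: rel=4, running sum=33
Position 9: rel=2, running sum=35
Position 10: rel=3, running sum=38
CG = 38

38


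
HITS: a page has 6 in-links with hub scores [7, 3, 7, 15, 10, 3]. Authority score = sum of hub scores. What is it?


Authority = sum of hub scores of in-linkers
In-link 1: hub score = 7
In-link 2: hub score = 3
In-link 3: hub score = 7
In-link 4: hub score = 15
In-link 5: hub score = 10
In-link 6: hub score = 3
Authority = 7 + 3 + 7 + 15 + 10 + 3 = 45

45


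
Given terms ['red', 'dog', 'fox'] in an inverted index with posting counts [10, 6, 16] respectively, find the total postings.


Summing posting list sizes:
'red': 10 postings
'dog': 6 postings
'fox': 16 postings
Total = 10 + 6 + 16 = 32

32


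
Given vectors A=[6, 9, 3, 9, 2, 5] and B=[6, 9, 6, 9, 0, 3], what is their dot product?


Dot product = sum of element-wise products
A[0]*B[0] = 6*6 = 36
A[1]*B[1] = 9*9 = 81
A[2]*B[2] = 3*6 = 18
A[3]*B[3] = 9*9 = 81
A[4]*B[4] = 2*0 = 0
A[5]*B[5] = 5*3 = 15
Sum = 36 + 81 + 18 + 81 + 0 + 15 = 231

231


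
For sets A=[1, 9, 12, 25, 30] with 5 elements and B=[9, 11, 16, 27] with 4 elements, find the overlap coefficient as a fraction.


A intersect B = [9]
|A intersect B| = 1
min(|A|, |B|) = min(5, 4) = 4
Overlap = 1 / 4 = 1/4

1/4


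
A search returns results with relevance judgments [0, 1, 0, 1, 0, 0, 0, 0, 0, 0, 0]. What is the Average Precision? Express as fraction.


Computing P@k for each relevant position:
Position 1: not relevant
Position 2: relevant, P@2 = 1/2 = 1/2
Position 3: not relevant
Position 4: relevant, P@4 = 2/4 = 1/2
Position 5: not relevant
Position 6: not relevant
Position 7: not relevant
Position 8: not relevant
Position 9: not relevant
Position 10: not relevant
Position 11: not relevant
Sum of P@k = 1/2 + 1/2 = 1
AP = 1 / 2 = 1/2

1/2


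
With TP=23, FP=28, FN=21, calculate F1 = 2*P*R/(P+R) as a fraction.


F1 = 2 * P * R / (P + R)
P = TP/(TP+FP) = 23/51 = 23/51
R = TP/(TP+FN) = 23/44 = 23/44
2 * P * R = 2 * 23/51 * 23/44 = 529/1122
P + R = 23/51 + 23/44 = 2185/2244
F1 = 529/1122 / 2185/2244 = 46/95

46/95


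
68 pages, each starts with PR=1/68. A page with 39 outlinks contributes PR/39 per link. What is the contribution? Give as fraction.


Initial PR = 1/68 = 1/68
Outlinks = 39
Contribution per link = PR / outlinks
= 1/68 / 39
= 1/2652

1/2652


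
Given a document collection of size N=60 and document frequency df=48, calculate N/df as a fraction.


IDF ratio = N / df
= 60 / 48
= 5/4

5/4


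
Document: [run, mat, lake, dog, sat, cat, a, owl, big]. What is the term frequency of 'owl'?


Document has 9 words
Scanning for 'owl':
Found at positions: [7]
Count = 1

1


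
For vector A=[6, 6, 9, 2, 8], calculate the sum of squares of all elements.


|A|^2 = sum of squared components
A[0]^2 = 6^2 = 36
A[1]^2 = 6^2 = 36
A[2]^2 = 9^2 = 81
A[3]^2 = 2^2 = 4
A[4]^2 = 8^2 = 64
Sum = 36 + 36 + 81 + 4 + 64 = 221

221


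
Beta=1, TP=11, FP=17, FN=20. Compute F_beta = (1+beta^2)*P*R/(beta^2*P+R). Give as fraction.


P = TP/(TP+FP) = 11/28 = 11/28
R = TP/(TP+FN) = 11/31 = 11/31
beta^2 = 1^2 = 1
(1 + beta^2) = 2
Numerator = (1+beta^2)*P*R = 121/434
Denominator = beta^2*P + R = 11/28 + 11/31 = 649/868
F_beta = 22/59

22/59


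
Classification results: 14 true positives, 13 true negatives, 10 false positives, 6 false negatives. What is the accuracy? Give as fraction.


Accuracy = (TP + TN) / (TP + TN + FP + FN)
TP + TN = 14 + 13 = 27
Total = 14 + 13 + 10 + 6 = 43
Accuracy = 27 / 43 = 27/43

27/43


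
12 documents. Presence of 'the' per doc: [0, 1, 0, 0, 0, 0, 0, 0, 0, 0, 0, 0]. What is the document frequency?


Checking each document for 'the':
Doc 1: absent
Doc 2: present
Doc 3: absent
Doc 4: absent
Doc 5: absent
Doc 6: absent
Doc 7: absent
Doc 8: absent
Doc 9: absent
Doc 10: absent
Doc 11: absent
Doc 12: absent
df = sum of presences = 0 + 1 + 0 + 0 + 0 + 0 + 0 + 0 + 0 + 0 + 0 + 0 = 1

1


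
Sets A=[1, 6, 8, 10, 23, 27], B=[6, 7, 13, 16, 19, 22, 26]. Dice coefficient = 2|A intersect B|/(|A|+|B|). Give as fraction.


A intersect B = [6]
|A intersect B| = 1
|A| = 6, |B| = 7
Dice = 2*1 / (6+7)
= 2 / 13 = 2/13

2/13


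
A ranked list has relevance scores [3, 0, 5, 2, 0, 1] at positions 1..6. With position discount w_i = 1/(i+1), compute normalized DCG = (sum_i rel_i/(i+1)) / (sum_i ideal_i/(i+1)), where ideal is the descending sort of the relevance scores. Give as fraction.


Position discount weights w_i = 1/(i+1) for i=1..6:
Weights = [1/2, 1/3, 1/4, 1/5, 1/6, 1/7]
Actual relevance: [3, 0, 5, 2, 0, 1]
DCG = 3/2 + 0/3 + 5/4 + 2/5 + 0/6 + 1/7 = 461/140
Ideal relevance (sorted desc): [5, 3, 2, 1, 0, 0]
Ideal DCG = 5/2 + 3/3 + 2/4 + 1/5 + 0/6 + 0/7 = 21/5
nDCG = DCG / ideal_DCG = 461/140 / 21/5 = 461/588

461/588


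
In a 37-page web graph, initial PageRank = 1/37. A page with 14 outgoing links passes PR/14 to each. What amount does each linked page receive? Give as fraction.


Initial PR = 1/37 = 1/37
Outlinks = 14
Contribution per link = PR / outlinks
= 1/37 / 14
= 1/518

1/518


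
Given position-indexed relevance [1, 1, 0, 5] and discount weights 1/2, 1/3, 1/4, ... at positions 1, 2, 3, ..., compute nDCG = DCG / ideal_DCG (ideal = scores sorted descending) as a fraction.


Position discount weights w_i = 1/(i+1) for i=1..4:
Weights = [1/2, 1/3, 1/4, 1/5]
Actual relevance: [1, 1, 0, 5]
DCG = 1/2 + 1/3 + 0/4 + 5/5 = 11/6
Ideal relevance (sorted desc): [5, 1, 1, 0]
Ideal DCG = 5/2 + 1/3 + 1/4 + 0/5 = 37/12
nDCG = DCG / ideal_DCG = 11/6 / 37/12 = 22/37

22/37


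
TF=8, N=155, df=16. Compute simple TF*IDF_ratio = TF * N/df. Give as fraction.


TF * (N/df)
= 8 * (155/16)
= 8 * 155/16
= 155/2

155/2


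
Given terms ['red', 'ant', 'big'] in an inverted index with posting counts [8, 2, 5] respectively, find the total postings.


Summing posting list sizes:
'red': 8 postings
'ant': 2 postings
'big': 5 postings
Total = 8 + 2 + 5 = 15

15


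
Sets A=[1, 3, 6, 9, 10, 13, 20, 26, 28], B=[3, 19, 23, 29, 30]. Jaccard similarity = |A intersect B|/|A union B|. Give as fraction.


A intersect B = [3]
|A intersect B| = 1
A union B = [1, 3, 6, 9, 10, 13, 19, 20, 23, 26, 28, 29, 30]
|A union B| = 13
Jaccard = 1/13 = 1/13

1/13


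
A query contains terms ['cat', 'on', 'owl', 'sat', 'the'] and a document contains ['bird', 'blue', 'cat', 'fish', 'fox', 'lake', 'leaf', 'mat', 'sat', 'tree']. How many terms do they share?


Query terms: ['cat', 'on', 'owl', 'sat', 'the']
Document terms: ['bird', 'blue', 'cat', 'fish', 'fox', 'lake', 'leaf', 'mat', 'sat', 'tree']
Common terms: ['cat', 'sat']
Overlap count = 2

2


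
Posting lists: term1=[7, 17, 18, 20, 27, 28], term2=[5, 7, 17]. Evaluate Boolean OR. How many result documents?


Boolean OR: find union of posting lists
term1 docs: [7, 17, 18, 20, 27, 28]
term2 docs: [5, 7, 17]
Union: [5, 7, 17, 18, 20, 27, 28]
|union| = 7

7


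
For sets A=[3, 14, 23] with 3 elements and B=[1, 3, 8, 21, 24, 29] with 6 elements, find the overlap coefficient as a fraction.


A intersect B = [3]
|A intersect B| = 1
min(|A|, |B|) = min(3, 6) = 3
Overlap = 1 / 3 = 1/3

1/3


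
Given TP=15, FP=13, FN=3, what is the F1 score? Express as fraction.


F1 = 2 * P * R / (P + R)
P = TP/(TP+FP) = 15/28 = 15/28
R = TP/(TP+FN) = 15/18 = 5/6
2 * P * R = 2 * 15/28 * 5/6 = 25/28
P + R = 15/28 + 5/6 = 115/84
F1 = 25/28 / 115/84 = 15/23

15/23


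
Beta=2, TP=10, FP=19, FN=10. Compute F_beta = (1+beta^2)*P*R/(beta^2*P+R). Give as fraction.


P = TP/(TP+FP) = 10/29 = 10/29
R = TP/(TP+FN) = 10/20 = 1/2
beta^2 = 2^2 = 4
(1 + beta^2) = 5
Numerator = (1+beta^2)*P*R = 25/29
Denominator = beta^2*P + R = 40/29 + 1/2 = 109/58
F_beta = 50/109

50/109


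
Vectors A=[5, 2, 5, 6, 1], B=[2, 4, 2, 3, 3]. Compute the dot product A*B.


Dot product = sum of element-wise products
A[0]*B[0] = 5*2 = 10
A[1]*B[1] = 2*4 = 8
A[2]*B[2] = 5*2 = 10
A[3]*B[3] = 6*3 = 18
A[4]*B[4] = 1*3 = 3
Sum = 10 + 8 + 10 + 18 + 3 = 49

49


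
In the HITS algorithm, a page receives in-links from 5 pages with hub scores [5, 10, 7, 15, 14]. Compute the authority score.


Authority = sum of hub scores of in-linkers
In-link 1: hub score = 5
In-link 2: hub score = 10
In-link 3: hub score = 7
In-link 4: hub score = 15
In-link 5: hub score = 14
Authority = 5 + 10 + 7 + 15 + 14 = 51

51


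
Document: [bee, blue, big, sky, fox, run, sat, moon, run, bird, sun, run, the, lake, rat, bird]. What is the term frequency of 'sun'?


Document has 16 words
Scanning for 'sun':
Found at positions: [10]
Count = 1

1


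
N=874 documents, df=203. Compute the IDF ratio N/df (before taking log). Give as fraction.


IDF ratio = N / df
= 874 / 203
= 874/203

874/203


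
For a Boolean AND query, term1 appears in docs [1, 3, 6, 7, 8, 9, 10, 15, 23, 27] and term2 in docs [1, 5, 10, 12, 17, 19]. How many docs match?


Boolean AND: find intersection of posting lists
term1 docs: [1, 3, 6, 7, 8, 9, 10, 15, 23, 27]
term2 docs: [1, 5, 10, 12, 17, 19]
Intersection: [1, 10]
|intersection| = 2

2


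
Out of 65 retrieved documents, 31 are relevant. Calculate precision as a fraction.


Precision = relevant_retrieved / total_retrieved
= 31 / 65
= 31 / (31 + 34)
= 31/65

31/65


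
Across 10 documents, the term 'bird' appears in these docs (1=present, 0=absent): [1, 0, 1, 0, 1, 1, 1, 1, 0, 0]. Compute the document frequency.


Checking each document for 'bird':
Doc 1: present
Doc 2: absent
Doc 3: present
Doc 4: absent
Doc 5: present
Doc 6: present
Doc 7: present
Doc 8: present
Doc 9: absent
Doc 10: absent
df = sum of presences = 1 + 0 + 1 + 0 + 1 + 1 + 1 + 1 + 0 + 0 = 6

6


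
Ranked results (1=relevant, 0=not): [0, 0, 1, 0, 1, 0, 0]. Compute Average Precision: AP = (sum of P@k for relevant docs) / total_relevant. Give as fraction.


Computing P@k for each relevant position:
Position 1: not relevant
Position 2: not relevant
Position 3: relevant, P@3 = 1/3 = 1/3
Position 4: not relevant
Position 5: relevant, P@5 = 2/5 = 2/5
Position 6: not relevant
Position 7: not relevant
Sum of P@k = 1/3 + 2/5 = 11/15
AP = 11/15 / 2 = 11/30

11/30


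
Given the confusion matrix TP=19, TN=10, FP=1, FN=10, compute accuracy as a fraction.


Accuracy = (TP + TN) / (TP + TN + FP + FN)
TP + TN = 19 + 10 = 29
Total = 19 + 10 + 1 + 10 = 40
Accuracy = 29 / 40 = 29/40

29/40


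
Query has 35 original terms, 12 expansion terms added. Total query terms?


Original terms: 35
Expansion terms: 12
Total = 35 + 12 = 47

47


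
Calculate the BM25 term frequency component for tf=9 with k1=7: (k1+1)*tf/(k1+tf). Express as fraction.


BM25 TF component = (k1+1)*tf / (k1+tf)
k1 = 7, tf = 9
Numerator = (7+1)*9 = 72
Denominator = 7 + 9 = 16
= 72/16 = 9/2

9/2


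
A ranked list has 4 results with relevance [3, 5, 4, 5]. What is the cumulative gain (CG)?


Cumulative Gain = sum of relevance scores
Position 1: rel=3, running sum=3
Position 2: rel=5, running sum=8
Position 3: rel=4, running sum=12
Position 4: rel=5, running sum=17
CG = 17

17


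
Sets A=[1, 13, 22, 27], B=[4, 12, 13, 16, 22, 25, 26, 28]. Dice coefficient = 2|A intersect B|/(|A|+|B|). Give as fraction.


A intersect B = [13, 22]
|A intersect B| = 2
|A| = 4, |B| = 8
Dice = 2*2 / (4+8)
= 4 / 12 = 1/3

1/3


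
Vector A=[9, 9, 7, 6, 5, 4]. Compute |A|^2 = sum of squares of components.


|A|^2 = sum of squared components
A[0]^2 = 9^2 = 81
A[1]^2 = 9^2 = 81
A[2]^2 = 7^2 = 49
A[3]^2 = 6^2 = 36
A[4]^2 = 5^2 = 25
A[5]^2 = 4^2 = 16
Sum = 81 + 81 + 49 + 36 + 25 + 16 = 288

288


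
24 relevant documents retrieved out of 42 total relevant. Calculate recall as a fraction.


Recall = retrieved_relevant / total_relevant
= 24 / 42
= 24 / (24 + 18)
= 4/7

4/7


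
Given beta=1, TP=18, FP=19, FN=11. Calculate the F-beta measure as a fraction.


P = TP/(TP+FP) = 18/37 = 18/37
R = TP/(TP+FN) = 18/29 = 18/29
beta^2 = 1^2 = 1
(1 + beta^2) = 2
Numerator = (1+beta^2)*P*R = 648/1073
Denominator = beta^2*P + R = 18/37 + 18/29 = 1188/1073
F_beta = 6/11

6/11


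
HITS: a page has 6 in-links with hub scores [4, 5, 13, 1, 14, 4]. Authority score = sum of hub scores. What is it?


Authority = sum of hub scores of in-linkers
In-link 1: hub score = 4
In-link 2: hub score = 5
In-link 3: hub score = 13
In-link 4: hub score = 1
In-link 5: hub score = 14
In-link 6: hub score = 4
Authority = 4 + 5 + 13 + 1 + 14 + 4 = 41

41


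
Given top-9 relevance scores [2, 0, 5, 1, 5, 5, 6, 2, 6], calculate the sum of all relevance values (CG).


Cumulative Gain = sum of relevance scores
Position 1: rel=2, running sum=2
Position 2: rel=0, running sum=2
Position 3: rel=5, running sum=7
Position 4: rel=1, running sum=8
Position 5: rel=5, running sum=13
Position 6: rel=5, running sum=18
Position 7: rel=6, running sum=24
Position 8: rel=2, running sum=26
Position 9: rel=6, running sum=32
CG = 32

32


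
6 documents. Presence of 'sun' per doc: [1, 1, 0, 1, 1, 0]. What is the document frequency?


Checking each document for 'sun':
Doc 1: present
Doc 2: present
Doc 3: absent
Doc 4: present
Doc 5: present
Doc 6: absent
df = sum of presences = 1 + 1 + 0 + 1 + 1 + 0 = 4

4


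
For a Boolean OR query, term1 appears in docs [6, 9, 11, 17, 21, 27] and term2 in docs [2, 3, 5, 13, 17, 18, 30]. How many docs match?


Boolean OR: find union of posting lists
term1 docs: [6, 9, 11, 17, 21, 27]
term2 docs: [2, 3, 5, 13, 17, 18, 30]
Union: [2, 3, 5, 6, 9, 11, 13, 17, 18, 21, 27, 30]
|union| = 12

12


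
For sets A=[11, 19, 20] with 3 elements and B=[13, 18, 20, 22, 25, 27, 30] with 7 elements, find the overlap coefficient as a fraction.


A intersect B = [20]
|A intersect B| = 1
min(|A|, |B|) = min(3, 7) = 3
Overlap = 1 / 3 = 1/3

1/3


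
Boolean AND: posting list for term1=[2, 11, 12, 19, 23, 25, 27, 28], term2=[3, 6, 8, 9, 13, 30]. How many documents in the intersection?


Boolean AND: find intersection of posting lists
term1 docs: [2, 11, 12, 19, 23, 25, 27, 28]
term2 docs: [3, 6, 8, 9, 13, 30]
Intersection: []
|intersection| = 0

0


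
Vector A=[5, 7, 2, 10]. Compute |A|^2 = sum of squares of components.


|A|^2 = sum of squared components
A[0]^2 = 5^2 = 25
A[1]^2 = 7^2 = 49
A[2]^2 = 2^2 = 4
A[3]^2 = 10^2 = 100
Sum = 25 + 49 + 4 + 100 = 178

178


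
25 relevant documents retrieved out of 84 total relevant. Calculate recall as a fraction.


Recall = retrieved_relevant / total_relevant
= 25 / 84
= 25 / (25 + 59)
= 25/84

25/84


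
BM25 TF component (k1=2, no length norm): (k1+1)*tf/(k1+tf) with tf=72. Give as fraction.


BM25 TF component = (k1+1)*tf / (k1+tf)
k1 = 2, tf = 72
Numerator = (2+1)*72 = 216
Denominator = 2 + 72 = 74
= 216/74 = 108/37

108/37


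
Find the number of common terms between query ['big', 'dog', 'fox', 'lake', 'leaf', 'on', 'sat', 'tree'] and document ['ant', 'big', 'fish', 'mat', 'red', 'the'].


Query terms: ['big', 'dog', 'fox', 'lake', 'leaf', 'on', 'sat', 'tree']
Document terms: ['ant', 'big', 'fish', 'mat', 'red', 'the']
Common terms: ['big']
Overlap count = 1

1


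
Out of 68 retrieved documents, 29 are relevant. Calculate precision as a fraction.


Precision = relevant_retrieved / total_retrieved
= 29 / 68
= 29 / (29 + 39)
= 29/68

29/68


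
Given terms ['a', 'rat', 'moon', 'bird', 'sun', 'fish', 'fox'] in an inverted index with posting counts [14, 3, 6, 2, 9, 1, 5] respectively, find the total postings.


Summing posting list sizes:
'a': 14 postings
'rat': 3 postings
'moon': 6 postings
'bird': 2 postings
'sun': 9 postings
'fish': 1 postings
'fox': 5 postings
Total = 14 + 3 + 6 + 2 + 9 + 1 + 5 = 40

40


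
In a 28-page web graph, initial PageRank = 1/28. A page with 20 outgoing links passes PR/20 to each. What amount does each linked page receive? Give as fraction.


Initial PR = 1/28 = 1/28
Outlinks = 20
Contribution per link = PR / outlinks
= 1/28 / 20
= 1/560

1/560


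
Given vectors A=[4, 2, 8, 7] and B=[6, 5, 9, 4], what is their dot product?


Dot product = sum of element-wise products
A[0]*B[0] = 4*6 = 24
A[1]*B[1] = 2*5 = 10
A[2]*B[2] = 8*9 = 72
A[3]*B[3] = 7*4 = 28
Sum = 24 + 10 + 72 + 28 = 134

134


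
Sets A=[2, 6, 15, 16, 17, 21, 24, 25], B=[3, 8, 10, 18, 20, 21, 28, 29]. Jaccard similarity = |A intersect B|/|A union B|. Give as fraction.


A intersect B = [21]
|A intersect B| = 1
A union B = [2, 3, 6, 8, 10, 15, 16, 17, 18, 20, 21, 24, 25, 28, 29]
|A union B| = 15
Jaccard = 1/15 = 1/15

1/15
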